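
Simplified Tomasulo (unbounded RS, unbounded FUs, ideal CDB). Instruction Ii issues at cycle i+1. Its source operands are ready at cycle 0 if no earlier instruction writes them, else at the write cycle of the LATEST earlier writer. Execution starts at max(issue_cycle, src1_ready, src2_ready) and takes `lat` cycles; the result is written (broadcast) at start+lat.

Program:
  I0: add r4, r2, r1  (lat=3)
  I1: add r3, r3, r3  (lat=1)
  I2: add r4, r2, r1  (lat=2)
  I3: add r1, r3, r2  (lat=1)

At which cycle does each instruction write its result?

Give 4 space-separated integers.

Answer: 4 3 5 5

Derivation:
I0 add r4: issue@1 deps=(None,None) exec_start@1 write@4
I1 add r3: issue@2 deps=(None,None) exec_start@2 write@3
I2 add r4: issue@3 deps=(None,None) exec_start@3 write@5
I3 add r1: issue@4 deps=(1,None) exec_start@4 write@5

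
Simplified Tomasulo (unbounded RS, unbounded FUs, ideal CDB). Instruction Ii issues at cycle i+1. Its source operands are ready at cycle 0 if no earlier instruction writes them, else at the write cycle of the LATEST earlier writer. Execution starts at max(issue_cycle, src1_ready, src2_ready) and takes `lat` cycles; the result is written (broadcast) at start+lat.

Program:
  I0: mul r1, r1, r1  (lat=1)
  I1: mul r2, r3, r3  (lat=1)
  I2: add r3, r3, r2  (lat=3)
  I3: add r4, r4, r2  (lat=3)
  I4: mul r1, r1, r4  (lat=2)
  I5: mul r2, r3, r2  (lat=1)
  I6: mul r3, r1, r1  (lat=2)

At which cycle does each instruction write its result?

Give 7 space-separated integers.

Answer: 2 3 6 7 9 7 11

Derivation:
I0 mul r1: issue@1 deps=(None,None) exec_start@1 write@2
I1 mul r2: issue@2 deps=(None,None) exec_start@2 write@3
I2 add r3: issue@3 deps=(None,1) exec_start@3 write@6
I3 add r4: issue@4 deps=(None,1) exec_start@4 write@7
I4 mul r1: issue@5 deps=(0,3) exec_start@7 write@9
I5 mul r2: issue@6 deps=(2,1) exec_start@6 write@7
I6 mul r3: issue@7 deps=(4,4) exec_start@9 write@11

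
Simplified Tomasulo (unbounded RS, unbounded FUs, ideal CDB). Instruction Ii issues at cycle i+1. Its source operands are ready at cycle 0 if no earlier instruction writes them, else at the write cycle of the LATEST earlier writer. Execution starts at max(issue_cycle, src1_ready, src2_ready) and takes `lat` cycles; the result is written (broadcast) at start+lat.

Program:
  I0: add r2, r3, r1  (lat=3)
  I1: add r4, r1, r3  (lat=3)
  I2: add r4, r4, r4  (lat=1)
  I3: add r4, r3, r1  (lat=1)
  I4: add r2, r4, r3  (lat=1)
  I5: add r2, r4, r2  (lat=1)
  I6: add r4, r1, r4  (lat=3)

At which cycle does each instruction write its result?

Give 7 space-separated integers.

Answer: 4 5 6 5 6 7 10

Derivation:
I0 add r2: issue@1 deps=(None,None) exec_start@1 write@4
I1 add r4: issue@2 deps=(None,None) exec_start@2 write@5
I2 add r4: issue@3 deps=(1,1) exec_start@5 write@6
I3 add r4: issue@4 deps=(None,None) exec_start@4 write@5
I4 add r2: issue@5 deps=(3,None) exec_start@5 write@6
I5 add r2: issue@6 deps=(3,4) exec_start@6 write@7
I6 add r4: issue@7 deps=(None,3) exec_start@7 write@10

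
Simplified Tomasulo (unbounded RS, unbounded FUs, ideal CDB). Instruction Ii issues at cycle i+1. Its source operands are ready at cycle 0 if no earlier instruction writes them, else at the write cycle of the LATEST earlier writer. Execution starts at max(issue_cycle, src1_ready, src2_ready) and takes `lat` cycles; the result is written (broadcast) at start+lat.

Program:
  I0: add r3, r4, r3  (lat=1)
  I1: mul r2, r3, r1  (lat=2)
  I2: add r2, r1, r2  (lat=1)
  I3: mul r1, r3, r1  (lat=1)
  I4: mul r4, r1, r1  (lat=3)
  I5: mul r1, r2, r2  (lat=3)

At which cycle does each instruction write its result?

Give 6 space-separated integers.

Answer: 2 4 5 5 8 9

Derivation:
I0 add r3: issue@1 deps=(None,None) exec_start@1 write@2
I1 mul r2: issue@2 deps=(0,None) exec_start@2 write@4
I2 add r2: issue@3 deps=(None,1) exec_start@4 write@5
I3 mul r1: issue@4 deps=(0,None) exec_start@4 write@5
I4 mul r4: issue@5 deps=(3,3) exec_start@5 write@8
I5 mul r1: issue@6 deps=(2,2) exec_start@6 write@9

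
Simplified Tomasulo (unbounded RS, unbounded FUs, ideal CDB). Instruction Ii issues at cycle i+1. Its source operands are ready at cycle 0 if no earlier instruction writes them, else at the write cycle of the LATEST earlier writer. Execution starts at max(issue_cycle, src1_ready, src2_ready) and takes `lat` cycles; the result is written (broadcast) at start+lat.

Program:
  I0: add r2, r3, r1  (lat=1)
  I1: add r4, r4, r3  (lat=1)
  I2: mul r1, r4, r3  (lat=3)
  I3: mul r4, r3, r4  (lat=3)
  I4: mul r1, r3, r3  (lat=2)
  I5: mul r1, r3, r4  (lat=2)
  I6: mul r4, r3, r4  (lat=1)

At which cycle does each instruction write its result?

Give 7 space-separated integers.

I0 add r2: issue@1 deps=(None,None) exec_start@1 write@2
I1 add r4: issue@2 deps=(None,None) exec_start@2 write@3
I2 mul r1: issue@3 deps=(1,None) exec_start@3 write@6
I3 mul r4: issue@4 deps=(None,1) exec_start@4 write@7
I4 mul r1: issue@5 deps=(None,None) exec_start@5 write@7
I5 mul r1: issue@6 deps=(None,3) exec_start@7 write@9
I6 mul r4: issue@7 deps=(None,3) exec_start@7 write@8

Answer: 2 3 6 7 7 9 8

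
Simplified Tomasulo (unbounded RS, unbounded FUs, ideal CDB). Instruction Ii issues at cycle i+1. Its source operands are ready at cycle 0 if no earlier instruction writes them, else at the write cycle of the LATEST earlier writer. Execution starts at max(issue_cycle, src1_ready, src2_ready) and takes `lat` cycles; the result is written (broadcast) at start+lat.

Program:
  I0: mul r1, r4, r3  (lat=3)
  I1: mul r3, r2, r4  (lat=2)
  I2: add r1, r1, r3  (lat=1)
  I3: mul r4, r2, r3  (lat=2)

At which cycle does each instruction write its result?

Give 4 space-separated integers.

Answer: 4 4 5 6

Derivation:
I0 mul r1: issue@1 deps=(None,None) exec_start@1 write@4
I1 mul r3: issue@2 deps=(None,None) exec_start@2 write@4
I2 add r1: issue@3 deps=(0,1) exec_start@4 write@5
I3 mul r4: issue@4 deps=(None,1) exec_start@4 write@6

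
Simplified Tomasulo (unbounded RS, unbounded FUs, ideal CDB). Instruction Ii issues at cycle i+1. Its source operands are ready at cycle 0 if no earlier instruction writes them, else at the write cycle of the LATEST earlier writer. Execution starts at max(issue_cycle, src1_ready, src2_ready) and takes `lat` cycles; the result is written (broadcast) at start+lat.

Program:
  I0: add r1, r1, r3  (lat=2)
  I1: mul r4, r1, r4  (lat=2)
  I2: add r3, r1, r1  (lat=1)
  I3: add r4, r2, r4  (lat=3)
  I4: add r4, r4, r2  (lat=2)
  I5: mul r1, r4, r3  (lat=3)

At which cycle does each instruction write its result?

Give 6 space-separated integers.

I0 add r1: issue@1 deps=(None,None) exec_start@1 write@3
I1 mul r4: issue@2 deps=(0,None) exec_start@3 write@5
I2 add r3: issue@3 deps=(0,0) exec_start@3 write@4
I3 add r4: issue@4 deps=(None,1) exec_start@5 write@8
I4 add r4: issue@5 deps=(3,None) exec_start@8 write@10
I5 mul r1: issue@6 deps=(4,2) exec_start@10 write@13

Answer: 3 5 4 8 10 13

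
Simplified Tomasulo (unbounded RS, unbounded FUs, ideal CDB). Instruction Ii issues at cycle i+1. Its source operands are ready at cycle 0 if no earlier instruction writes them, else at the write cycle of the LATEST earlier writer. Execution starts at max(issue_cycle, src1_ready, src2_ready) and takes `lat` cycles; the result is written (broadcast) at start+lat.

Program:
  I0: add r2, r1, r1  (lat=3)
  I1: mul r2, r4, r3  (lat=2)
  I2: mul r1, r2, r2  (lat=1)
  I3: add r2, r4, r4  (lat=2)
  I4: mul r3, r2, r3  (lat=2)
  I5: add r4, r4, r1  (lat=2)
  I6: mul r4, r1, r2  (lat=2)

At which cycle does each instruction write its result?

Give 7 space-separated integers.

Answer: 4 4 5 6 8 8 9

Derivation:
I0 add r2: issue@1 deps=(None,None) exec_start@1 write@4
I1 mul r2: issue@2 deps=(None,None) exec_start@2 write@4
I2 mul r1: issue@3 deps=(1,1) exec_start@4 write@5
I3 add r2: issue@4 deps=(None,None) exec_start@4 write@6
I4 mul r3: issue@5 deps=(3,None) exec_start@6 write@8
I5 add r4: issue@6 deps=(None,2) exec_start@6 write@8
I6 mul r4: issue@7 deps=(2,3) exec_start@7 write@9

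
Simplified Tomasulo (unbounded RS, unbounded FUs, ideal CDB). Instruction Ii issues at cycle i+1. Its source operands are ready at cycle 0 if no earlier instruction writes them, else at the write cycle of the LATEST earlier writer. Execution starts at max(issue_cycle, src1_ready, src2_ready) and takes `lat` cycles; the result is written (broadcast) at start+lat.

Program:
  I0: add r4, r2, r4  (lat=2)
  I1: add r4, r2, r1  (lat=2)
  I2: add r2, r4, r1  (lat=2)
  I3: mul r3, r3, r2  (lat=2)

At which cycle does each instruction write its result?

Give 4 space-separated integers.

Answer: 3 4 6 8

Derivation:
I0 add r4: issue@1 deps=(None,None) exec_start@1 write@3
I1 add r4: issue@2 deps=(None,None) exec_start@2 write@4
I2 add r2: issue@3 deps=(1,None) exec_start@4 write@6
I3 mul r3: issue@4 deps=(None,2) exec_start@6 write@8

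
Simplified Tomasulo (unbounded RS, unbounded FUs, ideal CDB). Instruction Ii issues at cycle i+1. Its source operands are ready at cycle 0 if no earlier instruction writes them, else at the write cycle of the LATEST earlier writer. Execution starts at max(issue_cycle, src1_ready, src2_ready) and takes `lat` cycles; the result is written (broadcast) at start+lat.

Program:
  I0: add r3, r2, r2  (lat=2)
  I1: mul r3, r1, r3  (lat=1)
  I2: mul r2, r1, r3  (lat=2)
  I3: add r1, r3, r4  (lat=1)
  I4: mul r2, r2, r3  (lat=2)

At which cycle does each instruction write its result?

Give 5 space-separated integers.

Answer: 3 4 6 5 8

Derivation:
I0 add r3: issue@1 deps=(None,None) exec_start@1 write@3
I1 mul r3: issue@2 deps=(None,0) exec_start@3 write@4
I2 mul r2: issue@3 deps=(None,1) exec_start@4 write@6
I3 add r1: issue@4 deps=(1,None) exec_start@4 write@5
I4 mul r2: issue@5 deps=(2,1) exec_start@6 write@8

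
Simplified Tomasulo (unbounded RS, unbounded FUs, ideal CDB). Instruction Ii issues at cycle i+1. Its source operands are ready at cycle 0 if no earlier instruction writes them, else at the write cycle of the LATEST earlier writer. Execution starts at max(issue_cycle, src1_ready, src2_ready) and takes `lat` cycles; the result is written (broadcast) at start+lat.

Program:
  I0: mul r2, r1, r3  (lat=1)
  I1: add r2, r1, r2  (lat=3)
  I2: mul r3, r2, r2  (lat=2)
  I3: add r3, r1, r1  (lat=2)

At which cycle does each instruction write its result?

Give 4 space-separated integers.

Answer: 2 5 7 6

Derivation:
I0 mul r2: issue@1 deps=(None,None) exec_start@1 write@2
I1 add r2: issue@2 deps=(None,0) exec_start@2 write@5
I2 mul r3: issue@3 deps=(1,1) exec_start@5 write@7
I3 add r3: issue@4 deps=(None,None) exec_start@4 write@6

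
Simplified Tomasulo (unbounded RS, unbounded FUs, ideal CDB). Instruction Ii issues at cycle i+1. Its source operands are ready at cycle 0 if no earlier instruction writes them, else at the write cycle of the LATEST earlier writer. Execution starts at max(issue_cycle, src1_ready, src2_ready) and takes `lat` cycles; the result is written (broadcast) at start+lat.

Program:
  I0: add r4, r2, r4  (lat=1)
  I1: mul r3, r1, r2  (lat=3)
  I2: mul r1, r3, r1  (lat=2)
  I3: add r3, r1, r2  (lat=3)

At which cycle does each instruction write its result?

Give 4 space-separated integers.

Answer: 2 5 7 10

Derivation:
I0 add r4: issue@1 deps=(None,None) exec_start@1 write@2
I1 mul r3: issue@2 deps=(None,None) exec_start@2 write@5
I2 mul r1: issue@3 deps=(1,None) exec_start@5 write@7
I3 add r3: issue@4 deps=(2,None) exec_start@7 write@10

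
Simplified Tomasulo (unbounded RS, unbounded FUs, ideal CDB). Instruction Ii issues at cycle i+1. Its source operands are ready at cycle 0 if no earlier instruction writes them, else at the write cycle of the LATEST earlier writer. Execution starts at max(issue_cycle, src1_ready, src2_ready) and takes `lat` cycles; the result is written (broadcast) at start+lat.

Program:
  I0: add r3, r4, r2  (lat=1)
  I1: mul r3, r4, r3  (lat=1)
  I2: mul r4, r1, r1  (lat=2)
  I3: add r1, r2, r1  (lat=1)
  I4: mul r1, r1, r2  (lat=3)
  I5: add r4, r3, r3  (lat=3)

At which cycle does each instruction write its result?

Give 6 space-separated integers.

I0 add r3: issue@1 deps=(None,None) exec_start@1 write@2
I1 mul r3: issue@2 deps=(None,0) exec_start@2 write@3
I2 mul r4: issue@3 deps=(None,None) exec_start@3 write@5
I3 add r1: issue@4 deps=(None,None) exec_start@4 write@5
I4 mul r1: issue@5 deps=(3,None) exec_start@5 write@8
I5 add r4: issue@6 deps=(1,1) exec_start@6 write@9

Answer: 2 3 5 5 8 9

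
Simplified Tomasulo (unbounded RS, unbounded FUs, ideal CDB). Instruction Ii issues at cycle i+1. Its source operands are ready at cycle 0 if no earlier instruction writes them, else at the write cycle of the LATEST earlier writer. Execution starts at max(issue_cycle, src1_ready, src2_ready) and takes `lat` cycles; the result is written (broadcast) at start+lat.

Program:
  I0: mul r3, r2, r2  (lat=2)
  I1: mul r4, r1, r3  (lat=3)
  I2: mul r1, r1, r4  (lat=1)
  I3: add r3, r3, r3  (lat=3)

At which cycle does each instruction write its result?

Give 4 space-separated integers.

Answer: 3 6 7 7

Derivation:
I0 mul r3: issue@1 deps=(None,None) exec_start@1 write@3
I1 mul r4: issue@2 deps=(None,0) exec_start@3 write@6
I2 mul r1: issue@3 deps=(None,1) exec_start@6 write@7
I3 add r3: issue@4 deps=(0,0) exec_start@4 write@7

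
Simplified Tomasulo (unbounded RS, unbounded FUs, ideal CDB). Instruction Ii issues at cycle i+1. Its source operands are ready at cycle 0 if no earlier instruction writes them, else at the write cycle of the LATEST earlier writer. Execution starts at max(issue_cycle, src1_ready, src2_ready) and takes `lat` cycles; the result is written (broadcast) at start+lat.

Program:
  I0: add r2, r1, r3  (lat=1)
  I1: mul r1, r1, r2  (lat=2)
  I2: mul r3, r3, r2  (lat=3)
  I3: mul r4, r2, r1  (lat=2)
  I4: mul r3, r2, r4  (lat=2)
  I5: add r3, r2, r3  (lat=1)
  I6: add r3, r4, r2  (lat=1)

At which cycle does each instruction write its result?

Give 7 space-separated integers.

Answer: 2 4 6 6 8 9 8

Derivation:
I0 add r2: issue@1 deps=(None,None) exec_start@1 write@2
I1 mul r1: issue@2 deps=(None,0) exec_start@2 write@4
I2 mul r3: issue@3 deps=(None,0) exec_start@3 write@6
I3 mul r4: issue@4 deps=(0,1) exec_start@4 write@6
I4 mul r3: issue@5 deps=(0,3) exec_start@6 write@8
I5 add r3: issue@6 deps=(0,4) exec_start@8 write@9
I6 add r3: issue@7 deps=(3,0) exec_start@7 write@8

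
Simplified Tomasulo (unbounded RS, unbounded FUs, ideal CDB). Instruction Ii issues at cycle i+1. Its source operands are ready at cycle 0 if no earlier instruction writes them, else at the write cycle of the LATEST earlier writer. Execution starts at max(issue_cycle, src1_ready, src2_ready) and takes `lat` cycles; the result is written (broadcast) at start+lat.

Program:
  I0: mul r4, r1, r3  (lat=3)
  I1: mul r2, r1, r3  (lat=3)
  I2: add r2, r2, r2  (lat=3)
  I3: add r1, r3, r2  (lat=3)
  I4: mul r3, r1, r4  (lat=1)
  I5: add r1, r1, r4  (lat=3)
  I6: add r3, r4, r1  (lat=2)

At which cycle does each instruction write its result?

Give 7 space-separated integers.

Answer: 4 5 8 11 12 14 16

Derivation:
I0 mul r4: issue@1 deps=(None,None) exec_start@1 write@4
I1 mul r2: issue@2 deps=(None,None) exec_start@2 write@5
I2 add r2: issue@3 deps=(1,1) exec_start@5 write@8
I3 add r1: issue@4 deps=(None,2) exec_start@8 write@11
I4 mul r3: issue@5 deps=(3,0) exec_start@11 write@12
I5 add r1: issue@6 deps=(3,0) exec_start@11 write@14
I6 add r3: issue@7 deps=(0,5) exec_start@14 write@16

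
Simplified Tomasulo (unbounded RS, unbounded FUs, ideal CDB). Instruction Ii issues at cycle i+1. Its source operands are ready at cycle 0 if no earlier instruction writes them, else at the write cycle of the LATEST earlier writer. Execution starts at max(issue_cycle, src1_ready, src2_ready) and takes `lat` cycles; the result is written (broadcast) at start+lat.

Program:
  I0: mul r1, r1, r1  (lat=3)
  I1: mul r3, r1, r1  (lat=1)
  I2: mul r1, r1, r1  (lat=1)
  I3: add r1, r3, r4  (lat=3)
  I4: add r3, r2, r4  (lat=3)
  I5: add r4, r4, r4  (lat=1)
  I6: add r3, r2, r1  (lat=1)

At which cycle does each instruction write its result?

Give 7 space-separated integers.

I0 mul r1: issue@1 deps=(None,None) exec_start@1 write@4
I1 mul r3: issue@2 deps=(0,0) exec_start@4 write@5
I2 mul r1: issue@3 deps=(0,0) exec_start@4 write@5
I3 add r1: issue@4 deps=(1,None) exec_start@5 write@8
I4 add r3: issue@5 deps=(None,None) exec_start@5 write@8
I5 add r4: issue@6 deps=(None,None) exec_start@6 write@7
I6 add r3: issue@7 deps=(None,3) exec_start@8 write@9

Answer: 4 5 5 8 8 7 9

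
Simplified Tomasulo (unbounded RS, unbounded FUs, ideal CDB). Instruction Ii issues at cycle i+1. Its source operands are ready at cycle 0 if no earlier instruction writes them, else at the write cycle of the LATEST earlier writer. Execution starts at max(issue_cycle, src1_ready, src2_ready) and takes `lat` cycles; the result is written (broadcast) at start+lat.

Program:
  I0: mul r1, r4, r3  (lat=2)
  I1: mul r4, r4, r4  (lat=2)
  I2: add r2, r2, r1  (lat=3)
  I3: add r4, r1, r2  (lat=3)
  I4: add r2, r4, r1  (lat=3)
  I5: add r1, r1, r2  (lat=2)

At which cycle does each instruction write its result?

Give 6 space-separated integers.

Answer: 3 4 6 9 12 14

Derivation:
I0 mul r1: issue@1 deps=(None,None) exec_start@1 write@3
I1 mul r4: issue@2 deps=(None,None) exec_start@2 write@4
I2 add r2: issue@3 deps=(None,0) exec_start@3 write@6
I3 add r4: issue@4 deps=(0,2) exec_start@6 write@9
I4 add r2: issue@5 deps=(3,0) exec_start@9 write@12
I5 add r1: issue@6 deps=(0,4) exec_start@12 write@14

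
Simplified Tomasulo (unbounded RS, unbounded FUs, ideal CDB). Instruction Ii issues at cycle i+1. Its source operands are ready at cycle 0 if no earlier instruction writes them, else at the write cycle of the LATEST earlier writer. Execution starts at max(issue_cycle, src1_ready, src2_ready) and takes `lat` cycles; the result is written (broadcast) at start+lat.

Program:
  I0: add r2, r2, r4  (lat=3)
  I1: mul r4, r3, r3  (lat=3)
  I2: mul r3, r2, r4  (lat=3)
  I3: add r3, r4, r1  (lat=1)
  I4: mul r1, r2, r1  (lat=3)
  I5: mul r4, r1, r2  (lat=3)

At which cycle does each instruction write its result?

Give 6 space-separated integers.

I0 add r2: issue@1 deps=(None,None) exec_start@1 write@4
I1 mul r4: issue@2 deps=(None,None) exec_start@2 write@5
I2 mul r3: issue@3 deps=(0,1) exec_start@5 write@8
I3 add r3: issue@4 deps=(1,None) exec_start@5 write@6
I4 mul r1: issue@5 deps=(0,None) exec_start@5 write@8
I5 mul r4: issue@6 deps=(4,0) exec_start@8 write@11

Answer: 4 5 8 6 8 11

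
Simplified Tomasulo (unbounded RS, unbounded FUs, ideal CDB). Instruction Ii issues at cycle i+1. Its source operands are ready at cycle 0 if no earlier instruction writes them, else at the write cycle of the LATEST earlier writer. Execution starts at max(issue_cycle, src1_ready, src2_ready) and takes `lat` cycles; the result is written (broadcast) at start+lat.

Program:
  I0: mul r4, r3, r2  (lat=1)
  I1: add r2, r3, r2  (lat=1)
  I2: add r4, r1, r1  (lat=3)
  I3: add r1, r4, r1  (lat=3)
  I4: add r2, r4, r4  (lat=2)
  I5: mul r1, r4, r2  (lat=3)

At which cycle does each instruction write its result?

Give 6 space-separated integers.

Answer: 2 3 6 9 8 11

Derivation:
I0 mul r4: issue@1 deps=(None,None) exec_start@1 write@2
I1 add r2: issue@2 deps=(None,None) exec_start@2 write@3
I2 add r4: issue@3 deps=(None,None) exec_start@3 write@6
I3 add r1: issue@4 deps=(2,None) exec_start@6 write@9
I4 add r2: issue@5 deps=(2,2) exec_start@6 write@8
I5 mul r1: issue@6 deps=(2,4) exec_start@8 write@11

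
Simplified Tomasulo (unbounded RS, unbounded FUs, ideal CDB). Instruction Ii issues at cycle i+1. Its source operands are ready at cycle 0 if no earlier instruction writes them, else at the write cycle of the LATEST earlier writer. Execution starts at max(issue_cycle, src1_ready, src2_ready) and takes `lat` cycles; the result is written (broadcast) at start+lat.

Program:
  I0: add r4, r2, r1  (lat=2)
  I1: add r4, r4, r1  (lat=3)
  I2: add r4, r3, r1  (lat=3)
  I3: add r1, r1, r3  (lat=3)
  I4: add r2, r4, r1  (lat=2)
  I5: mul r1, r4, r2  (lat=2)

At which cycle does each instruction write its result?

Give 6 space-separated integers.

I0 add r4: issue@1 deps=(None,None) exec_start@1 write@3
I1 add r4: issue@2 deps=(0,None) exec_start@3 write@6
I2 add r4: issue@3 deps=(None,None) exec_start@3 write@6
I3 add r1: issue@4 deps=(None,None) exec_start@4 write@7
I4 add r2: issue@5 deps=(2,3) exec_start@7 write@9
I5 mul r1: issue@6 deps=(2,4) exec_start@9 write@11

Answer: 3 6 6 7 9 11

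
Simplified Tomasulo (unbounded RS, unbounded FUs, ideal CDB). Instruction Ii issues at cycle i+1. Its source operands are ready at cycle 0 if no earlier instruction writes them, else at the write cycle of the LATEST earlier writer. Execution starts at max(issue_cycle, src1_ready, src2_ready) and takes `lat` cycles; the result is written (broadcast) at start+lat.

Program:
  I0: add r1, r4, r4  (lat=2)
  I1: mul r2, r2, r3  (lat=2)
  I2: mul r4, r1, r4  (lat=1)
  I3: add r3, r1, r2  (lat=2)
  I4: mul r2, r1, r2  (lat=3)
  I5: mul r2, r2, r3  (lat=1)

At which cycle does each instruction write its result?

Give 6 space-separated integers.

I0 add r1: issue@1 deps=(None,None) exec_start@1 write@3
I1 mul r2: issue@2 deps=(None,None) exec_start@2 write@4
I2 mul r4: issue@3 deps=(0,None) exec_start@3 write@4
I3 add r3: issue@4 deps=(0,1) exec_start@4 write@6
I4 mul r2: issue@5 deps=(0,1) exec_start@5 write@8
I5 mul r2: issue@6 deps=(4,3) exec_start@8 write@9

Answer: 3 4 4 6 8 9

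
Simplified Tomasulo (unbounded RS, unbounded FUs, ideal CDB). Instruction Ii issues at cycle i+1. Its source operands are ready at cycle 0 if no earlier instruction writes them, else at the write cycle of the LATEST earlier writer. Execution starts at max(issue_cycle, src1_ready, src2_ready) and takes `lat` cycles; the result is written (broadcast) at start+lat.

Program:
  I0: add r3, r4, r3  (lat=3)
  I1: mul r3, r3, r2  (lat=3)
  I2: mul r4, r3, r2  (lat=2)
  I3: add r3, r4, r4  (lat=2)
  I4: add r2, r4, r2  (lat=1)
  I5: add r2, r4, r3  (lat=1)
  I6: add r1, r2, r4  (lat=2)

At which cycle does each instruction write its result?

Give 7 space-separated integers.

Answer: 4 7 9 11 10 12 14

Derivation:
I0 add r3: issue@1 deps=(None,None) exec_start@1 write@4
I1 mul r3: issue@2 deps=(0,None) exec_start@4 write@7
I2 mul r4: issue@3 deps=(1,None) exec_start@7 write@9
I3 add r3: issue@4 deps=(2,2) exec_start@9 write@11
I4 add r2: issue@5 deps=(2,None) exec_start@9 write@10
I5 add r2: issue@6 deps=(2,3) exec_start@11 write@12
I6 add r1: issue@7 deps=(5,2) exec_start@12 write@14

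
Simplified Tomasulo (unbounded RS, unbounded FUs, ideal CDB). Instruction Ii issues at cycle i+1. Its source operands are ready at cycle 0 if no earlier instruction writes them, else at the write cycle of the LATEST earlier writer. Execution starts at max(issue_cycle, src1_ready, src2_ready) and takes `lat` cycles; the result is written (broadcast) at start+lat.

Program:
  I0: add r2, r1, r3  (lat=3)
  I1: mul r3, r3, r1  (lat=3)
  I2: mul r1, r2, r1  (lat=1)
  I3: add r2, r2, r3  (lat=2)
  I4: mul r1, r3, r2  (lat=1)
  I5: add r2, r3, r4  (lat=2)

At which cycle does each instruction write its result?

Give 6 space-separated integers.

Answer: 4 5 5 7 8 8

Derivation:
I0 add r2: issue@1 deps=(None,None) exec_start@1 write@4
I1 mul r3: issue@2 deps=(None,None) exec_start@2 write@5
I2 mul r1: issue@3 deps=(0,None) exec_start@4 write@5
I3 add r2: issue@4 deps=(0,1) exec_start@5 write@7
I4 mul r1: issue@5 deps=(1,3) exec_start@7 write@8
I5 add r2: issue@6 deps=(1,None) exec_start@6 write@8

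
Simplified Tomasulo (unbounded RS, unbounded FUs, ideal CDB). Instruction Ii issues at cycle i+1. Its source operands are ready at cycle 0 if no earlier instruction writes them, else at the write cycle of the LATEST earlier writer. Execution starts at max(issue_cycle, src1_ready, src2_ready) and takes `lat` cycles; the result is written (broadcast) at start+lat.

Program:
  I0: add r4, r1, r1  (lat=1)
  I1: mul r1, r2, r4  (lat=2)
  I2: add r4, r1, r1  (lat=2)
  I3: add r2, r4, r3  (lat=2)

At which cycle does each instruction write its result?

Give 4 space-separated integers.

Answer: 2 4 6 8

Derivation:
I0 add r4: issue@1 deps=(None,None) exec_start@1 write@2
I1 mul r1: issue@2 deps=(None,0) exec_start@2 write@4
I2 add r4: issue@3 deps=(1,1) exec_start@4 write@6
I3 add r2: issue@4 deps=(2,None) exec_start@6 write@8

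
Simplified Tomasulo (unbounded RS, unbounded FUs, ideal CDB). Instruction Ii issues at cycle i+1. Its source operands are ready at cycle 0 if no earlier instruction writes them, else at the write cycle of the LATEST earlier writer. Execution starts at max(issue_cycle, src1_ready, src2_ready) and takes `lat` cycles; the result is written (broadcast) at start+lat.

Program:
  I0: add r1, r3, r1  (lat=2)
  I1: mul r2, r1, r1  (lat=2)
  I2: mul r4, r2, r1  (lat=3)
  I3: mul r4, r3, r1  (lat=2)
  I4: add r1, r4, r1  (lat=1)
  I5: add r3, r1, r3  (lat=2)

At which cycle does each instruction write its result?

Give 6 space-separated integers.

I0 add r1: issue@1 deps=(None,None) exec_start@1 write@3
I1 mul r2: issue@2 deps=(0,0) exec_start@3 write@5
I2 mul r4: issue@3 deps=(1,0) exec_start@5 write@8
I3 mul r4: issue@4 deps=(None,0) exec_start@4 write@6
I4 add r1: issue@5 deps=(3,0) exec_start@6 write@7
I5 add r3: issue@6 deps=(4,None) exec_start@7 write@9

Answer: 3 5 8 6 7 9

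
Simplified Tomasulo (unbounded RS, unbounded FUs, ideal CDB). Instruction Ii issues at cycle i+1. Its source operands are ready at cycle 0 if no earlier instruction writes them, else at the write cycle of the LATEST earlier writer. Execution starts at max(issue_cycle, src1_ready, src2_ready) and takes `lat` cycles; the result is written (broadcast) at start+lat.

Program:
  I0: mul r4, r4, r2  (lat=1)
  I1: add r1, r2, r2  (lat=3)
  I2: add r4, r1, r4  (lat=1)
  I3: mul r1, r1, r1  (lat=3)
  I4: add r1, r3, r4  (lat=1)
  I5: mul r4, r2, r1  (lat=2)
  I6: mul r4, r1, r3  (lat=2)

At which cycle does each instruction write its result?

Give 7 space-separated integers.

Answer: 2 5 6 8 7 9 9

Derivation:
I0 mul r4: issue@1 deps=(None,None) exec_start@1 write@2
I1 add r1: issue@2 deps=(None,None) exec_start@2 write@5
I2 add r4: issue@3 deps=(1,0) exec_start@5 write@6
I3 mul r1: issue@4 deps=(1,1) exec_start@5 write@8
I4 add r1: issue@5 deps=(None,2) exec_start@6 write@7
I5 mul r4: issue@6 deps=(None,4) exec_start@7 write@9
I6 mul r4: issue@7 deps=(4,None) exec_start@7 write@9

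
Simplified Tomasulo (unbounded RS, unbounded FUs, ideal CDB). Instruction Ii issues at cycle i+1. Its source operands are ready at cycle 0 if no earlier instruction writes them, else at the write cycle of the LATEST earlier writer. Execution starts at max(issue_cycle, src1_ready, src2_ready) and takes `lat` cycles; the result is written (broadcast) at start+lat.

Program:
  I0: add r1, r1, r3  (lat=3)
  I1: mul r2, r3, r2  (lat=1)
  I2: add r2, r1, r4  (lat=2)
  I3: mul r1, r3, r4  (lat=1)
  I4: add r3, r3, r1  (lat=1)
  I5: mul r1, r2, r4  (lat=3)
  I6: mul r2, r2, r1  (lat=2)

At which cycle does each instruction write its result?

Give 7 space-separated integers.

Answer: 4 3 6 5 6 9 11

Derivation:
I0 add r1: issue@1 deps=(None,None) exec_start@1 write@4
I1 mul r2: issue@2 deps=(None,None) exec_start@2 write@3
I2 add r2: issue@3 deps=(0,None) exec_start@4 write@6
I3 mul r1: issue@4 deps=(None,None) exec_start@4 write@5
I4 add r3: issue@5 deps=(None,3) exec_start@5 write@6
I5 mul r1: issue@6 deps=(2,None) exec_start@6 write@9
I6 mul r2: issue@7 deps=(2,5) exec_start@9 write@11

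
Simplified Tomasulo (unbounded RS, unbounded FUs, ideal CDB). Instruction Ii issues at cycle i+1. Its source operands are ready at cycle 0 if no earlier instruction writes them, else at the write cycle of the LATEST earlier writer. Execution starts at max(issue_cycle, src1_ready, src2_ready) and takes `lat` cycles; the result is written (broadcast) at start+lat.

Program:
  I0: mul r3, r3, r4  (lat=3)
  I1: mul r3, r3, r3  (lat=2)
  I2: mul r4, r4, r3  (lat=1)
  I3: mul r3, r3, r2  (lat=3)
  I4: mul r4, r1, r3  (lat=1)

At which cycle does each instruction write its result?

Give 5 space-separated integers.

I0 mul r3: issue@1 deps=(None,None) exec_start@1 write@4
I1 mul r3: issue@2 deps=(0,0) exec_start@4 write@6
I2 mul r4: issue@3 deps=(None,1) exec_start@6 write@7
I3 mul r3: issue@4 deps=(1,None) exec_start@6 write@9
I4 mul r4: issue@5 deps=(None,3) exec_start@9 write@10

Answer: 4 6 7 9 10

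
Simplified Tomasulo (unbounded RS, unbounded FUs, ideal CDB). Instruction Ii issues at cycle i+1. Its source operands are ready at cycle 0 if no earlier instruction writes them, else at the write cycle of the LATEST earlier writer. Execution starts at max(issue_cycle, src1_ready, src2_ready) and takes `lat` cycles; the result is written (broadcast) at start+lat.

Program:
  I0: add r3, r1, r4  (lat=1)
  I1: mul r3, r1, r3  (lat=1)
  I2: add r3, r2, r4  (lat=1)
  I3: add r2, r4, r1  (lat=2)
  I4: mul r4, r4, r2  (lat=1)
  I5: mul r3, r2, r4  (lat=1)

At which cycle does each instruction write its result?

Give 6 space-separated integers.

Answer: 2 3 4 6 7 8

Derivation:
I0 add r3: issue@1 deps=(None,None) exec_start@1 write@2
I1 mul r3: issue@2 deps=(None,0) exec_start@2 write@3
I2 add r3: issue@3 deps=(None,None) exec_start@3 write@4
I3 add r2: issue@4 deps=(None,None) exec_start@4 write@6
I4 mul r4: issue@5 deps=(None,3) exec_start@6 write@7
I5 mul r3: issue@6 deps=(3,4) exec_start@7 write@8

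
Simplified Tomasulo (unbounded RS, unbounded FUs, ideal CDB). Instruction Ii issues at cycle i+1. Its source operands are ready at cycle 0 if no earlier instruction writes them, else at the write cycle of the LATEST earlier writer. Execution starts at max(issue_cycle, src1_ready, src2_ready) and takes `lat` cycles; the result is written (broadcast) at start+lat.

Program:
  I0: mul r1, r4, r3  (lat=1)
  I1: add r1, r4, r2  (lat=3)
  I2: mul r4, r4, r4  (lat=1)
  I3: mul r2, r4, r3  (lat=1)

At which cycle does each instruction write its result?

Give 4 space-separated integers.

Answer: 2 5 4 5

Derivation:
I0 mul r1: issue@1 deps=(None,None) exec_start@1 write@2
I1 add r1: issue@2 deps=(None,None) exec_start@2 write@5
I2 mul r4: issue@3 deps=(None,None) exec_start@3 write@4
I3 mul r2: issue@4 deps=(2,None) exec_start@4 write@5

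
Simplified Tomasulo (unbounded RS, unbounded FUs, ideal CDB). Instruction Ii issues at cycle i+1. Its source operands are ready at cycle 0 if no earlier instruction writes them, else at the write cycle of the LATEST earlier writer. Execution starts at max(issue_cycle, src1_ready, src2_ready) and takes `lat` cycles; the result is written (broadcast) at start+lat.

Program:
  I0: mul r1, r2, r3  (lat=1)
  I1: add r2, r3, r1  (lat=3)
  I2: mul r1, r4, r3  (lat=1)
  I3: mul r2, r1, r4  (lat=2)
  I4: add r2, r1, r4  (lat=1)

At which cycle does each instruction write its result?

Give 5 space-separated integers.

Answer: 2 5 4 6 6

Derivation:
I0 mul r1: issue@1 deps=(None,None) exec_start@1 write@2
I1 add r2: issue@2 deps=(None,0) exec_start@2 write@5
I2 mul r1: issue@3 deps=(None,None) exec_start@3 write@4
I3 mul r2: issue@4 deps=(2,None) exec_start@4 write@6
I4 add r2: issue@5 deps=(2,None) exec_start@5 write@6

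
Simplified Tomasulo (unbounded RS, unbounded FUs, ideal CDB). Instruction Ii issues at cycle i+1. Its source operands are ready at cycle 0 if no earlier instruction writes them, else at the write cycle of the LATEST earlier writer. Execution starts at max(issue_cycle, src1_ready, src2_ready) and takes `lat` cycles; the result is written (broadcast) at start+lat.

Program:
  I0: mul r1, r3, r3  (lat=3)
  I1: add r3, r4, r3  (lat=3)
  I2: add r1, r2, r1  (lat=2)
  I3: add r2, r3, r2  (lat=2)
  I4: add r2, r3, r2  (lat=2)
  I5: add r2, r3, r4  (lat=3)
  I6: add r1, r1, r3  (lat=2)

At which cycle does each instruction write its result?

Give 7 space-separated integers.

Answer: 4 5 6 7 9 9 9

Derivation:
I0 mul r1: issue@1 deps=(None,None) exec_start@1 write@4
I1 add r3: issue@2 deps=(None,None) exec_start@2 write@5
I2 add r1: issue@3 deps=(None,0) exec_start@4 write@6
I3 add r2: issue@4 deps=(1,None) exec_start@5 write@7
I4 add r2: issue@5 deps=(1,3) exec_start@7 write@9
I5 add r2: issue@6 deps=(1,None) exec_start@6 write@9
I6 add r1: issue@7 deps=(2,1) exec_start@7 write@9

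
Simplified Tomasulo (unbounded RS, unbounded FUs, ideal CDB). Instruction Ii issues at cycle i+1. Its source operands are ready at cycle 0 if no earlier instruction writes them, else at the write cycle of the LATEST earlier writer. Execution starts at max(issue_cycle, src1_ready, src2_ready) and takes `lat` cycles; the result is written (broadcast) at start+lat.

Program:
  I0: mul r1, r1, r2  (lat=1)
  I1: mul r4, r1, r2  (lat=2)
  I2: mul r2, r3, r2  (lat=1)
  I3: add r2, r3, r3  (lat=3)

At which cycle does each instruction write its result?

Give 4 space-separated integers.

I0 mul r1: issue@1 deps=(None,None) exec_start@1 write@2
I1 mul r4: issue@2 deps=(0,None) exec_start@2 write@4
I2 mul r2: issue@3 deps=(None,None) exec_start@3 write@4
I3 add r2: issue@4 deps=(None,None) exec_start@4 write@7

Answer: 2 4 4 7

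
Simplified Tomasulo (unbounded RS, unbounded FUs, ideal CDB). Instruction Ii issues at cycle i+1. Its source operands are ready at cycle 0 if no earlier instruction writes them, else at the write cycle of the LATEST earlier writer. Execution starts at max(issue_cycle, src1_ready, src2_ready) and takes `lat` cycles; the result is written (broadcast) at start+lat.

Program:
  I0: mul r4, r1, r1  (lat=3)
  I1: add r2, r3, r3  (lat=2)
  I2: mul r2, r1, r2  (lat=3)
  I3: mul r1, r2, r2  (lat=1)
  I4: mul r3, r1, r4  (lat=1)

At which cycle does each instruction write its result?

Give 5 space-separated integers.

Answer: 4 4 7 8 9

Derivation:
I0 mul r4: issue@1 deps=(None,None) exec_start@1 write@4
I1 add r2: issue@2 deps=(None,None) exec_start@2 write@4
I2 mul r2: issue@3 deps=(None,1) exec_start@4 write@7
I3 mul r1: issue@4 deps=(2,2) exec_start@7 write@8
I4 mul r3: issue@5 deps=(3,0) exec_start@8 write@9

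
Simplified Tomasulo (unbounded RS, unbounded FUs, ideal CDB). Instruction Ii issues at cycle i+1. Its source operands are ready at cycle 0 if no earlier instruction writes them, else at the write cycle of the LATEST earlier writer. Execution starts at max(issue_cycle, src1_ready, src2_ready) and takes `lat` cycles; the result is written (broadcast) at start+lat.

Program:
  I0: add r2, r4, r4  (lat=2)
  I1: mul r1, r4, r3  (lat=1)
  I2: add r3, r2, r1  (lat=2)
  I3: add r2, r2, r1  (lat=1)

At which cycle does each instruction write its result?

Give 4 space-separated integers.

I0 add r2: issue@1 deps=(None,None) exec_start@1 write@3
I1 mul r1: issue@2 deps=(None,None) exec_start@2 write@3
I2 add r3: issue@3 deps=(0,1) exec_start@3 write@5
I3 add r2: issue@4 deps=(0,1) exec_start@4 write@5

Answer: 3 3 5 5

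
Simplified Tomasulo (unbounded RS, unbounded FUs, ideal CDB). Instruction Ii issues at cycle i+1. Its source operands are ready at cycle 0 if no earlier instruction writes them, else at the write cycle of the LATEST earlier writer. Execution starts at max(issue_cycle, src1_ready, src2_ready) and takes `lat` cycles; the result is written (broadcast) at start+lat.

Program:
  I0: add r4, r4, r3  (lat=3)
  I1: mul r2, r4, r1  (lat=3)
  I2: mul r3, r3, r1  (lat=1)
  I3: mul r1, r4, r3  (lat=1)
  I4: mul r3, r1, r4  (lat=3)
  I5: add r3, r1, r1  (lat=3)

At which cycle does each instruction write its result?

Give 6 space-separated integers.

I0 add r4: issue@1 deps=(None,None) exec_start@1 write@4
I1 mul r2: issue@2 deps=(0,None) exec_start@4 write@7
I2 mul r3: issue@3 deps=(None,None) exec_start@3 write@4
I3 mul r1: issue@4 deps=(0,2) exec_start@4 write@5
I4 mul r3: issue@5 deps=(3,0) exec_start@5 write@8
I5 add r3: issue@6 deps=(3,3) exec_start@6 write@9

Answer: 4 7 4 5 8 9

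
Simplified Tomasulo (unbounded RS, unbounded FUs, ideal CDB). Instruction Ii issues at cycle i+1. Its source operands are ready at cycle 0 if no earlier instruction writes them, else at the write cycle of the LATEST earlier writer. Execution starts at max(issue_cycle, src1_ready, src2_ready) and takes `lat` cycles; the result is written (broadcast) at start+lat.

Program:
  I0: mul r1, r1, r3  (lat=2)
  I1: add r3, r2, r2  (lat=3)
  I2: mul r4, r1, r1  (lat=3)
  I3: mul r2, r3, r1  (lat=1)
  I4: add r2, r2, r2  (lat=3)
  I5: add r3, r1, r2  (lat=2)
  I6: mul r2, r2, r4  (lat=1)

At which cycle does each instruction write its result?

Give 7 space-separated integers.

I0 mul r1: issue@1 deps=(None,None) exec_start@1 write@3
I1 add r3: issue@2 deps=(None,None) exec_start@2 write@5
I2 mul r4: issue@3 deps=(0,0) exec_start@3 write@6
I3 mul r2: issue@4 deps=(1,0) exec_start@5 write@6
I4 add r2: issue@5 deps=(3,3) exec_start@6 write@9
I5 add r3: issue@6 deps=(0,4) exec_start@9 write@11
I6 mul r2: issue@7 deps=(4,2) exec_start@9 write@10

Answer: 3 5 6 6 9 11 10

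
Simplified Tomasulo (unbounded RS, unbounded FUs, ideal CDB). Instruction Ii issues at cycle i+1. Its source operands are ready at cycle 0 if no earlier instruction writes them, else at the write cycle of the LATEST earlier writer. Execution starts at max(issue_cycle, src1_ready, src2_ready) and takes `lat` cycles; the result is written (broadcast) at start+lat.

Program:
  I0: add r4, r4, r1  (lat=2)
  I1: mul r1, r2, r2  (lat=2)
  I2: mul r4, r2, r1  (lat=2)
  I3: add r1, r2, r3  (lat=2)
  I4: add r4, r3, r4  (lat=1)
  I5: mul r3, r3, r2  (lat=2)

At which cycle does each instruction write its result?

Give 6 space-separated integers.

Answer: 3 4 6 6 7 8

Derivation:
I0 add r4: issue@1 deps=(None,None) exec_start@1 write@3
I1 mul r1: issue@2 deps=(None,None) exec_start@2 write@4
I2 mul r4: issue@3 deps=(None,1) exec_start@4 write@6
I3 add r1: issue@4 deps=(None,None) exec_start@4 write@6
I4 add r4: issue@5 deps=(None,2) exec_start@6 write@7
I5 mul r3: issue@6 deps=(None,None) exec_start@6 write@8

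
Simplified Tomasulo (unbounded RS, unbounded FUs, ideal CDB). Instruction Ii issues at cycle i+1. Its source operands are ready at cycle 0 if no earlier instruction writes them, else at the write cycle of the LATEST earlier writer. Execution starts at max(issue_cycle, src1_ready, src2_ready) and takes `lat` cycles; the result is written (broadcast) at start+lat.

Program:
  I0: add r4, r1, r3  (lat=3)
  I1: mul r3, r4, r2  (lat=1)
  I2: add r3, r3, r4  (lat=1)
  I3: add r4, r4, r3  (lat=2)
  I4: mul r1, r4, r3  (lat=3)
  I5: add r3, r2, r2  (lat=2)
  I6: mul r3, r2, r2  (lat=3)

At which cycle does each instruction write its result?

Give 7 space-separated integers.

Answer: 4 5 6 8 11 8 10

Derivation:
I0 add r4: issue@1 deps=(None,None) exec_start@1 write@4
I1 mul r3: issue@2 deps=(0,None) exec_start@4 write@5
I2 add r3: issue@3 deps=(1,0) exec_start@5 write@6
I3 add r4: issue@4 deps=(0,2) exec_start@6 write@8
I4 mul r1: issue@5 deps=(3,2) exec_start@8 write@11
I5 add r3: issue@6 deps=(None,None) exec_start@6 write@8
I6 mul r3: issue@7 deps=(None,None) exec_start@7 write@10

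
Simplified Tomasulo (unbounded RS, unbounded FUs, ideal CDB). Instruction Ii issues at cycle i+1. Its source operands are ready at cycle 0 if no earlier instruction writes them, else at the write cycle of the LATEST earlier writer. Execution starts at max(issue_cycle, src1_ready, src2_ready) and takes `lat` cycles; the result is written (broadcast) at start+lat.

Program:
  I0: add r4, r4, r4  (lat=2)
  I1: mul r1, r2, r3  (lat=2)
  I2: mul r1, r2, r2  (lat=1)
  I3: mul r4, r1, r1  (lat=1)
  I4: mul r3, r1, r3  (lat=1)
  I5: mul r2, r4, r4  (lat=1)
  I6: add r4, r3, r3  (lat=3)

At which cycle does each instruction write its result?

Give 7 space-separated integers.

Answer: 3 4 4 5 6 7 10

Derivation:
I0 add r4: issue@1 deps=(None,None) exec_start@1 write@3
I1 mul r1: issue@2 deps=(None,None) exec_start@2 write@4
I2 mul r1: issue@3 deps=(None,None) exec_start@3 write@4
I3 mul r4: issue@4 deps=(2,2) exec_start@4 write@5
I4 mul r3: issue@5 deps=(2,None) exec_start@5 write@6
I5 mul r2: issue@6 deps=(3,3) exec_start@6 write@7
I6 add r4: issue@7 deps=(4,4) exec_start@7 write@10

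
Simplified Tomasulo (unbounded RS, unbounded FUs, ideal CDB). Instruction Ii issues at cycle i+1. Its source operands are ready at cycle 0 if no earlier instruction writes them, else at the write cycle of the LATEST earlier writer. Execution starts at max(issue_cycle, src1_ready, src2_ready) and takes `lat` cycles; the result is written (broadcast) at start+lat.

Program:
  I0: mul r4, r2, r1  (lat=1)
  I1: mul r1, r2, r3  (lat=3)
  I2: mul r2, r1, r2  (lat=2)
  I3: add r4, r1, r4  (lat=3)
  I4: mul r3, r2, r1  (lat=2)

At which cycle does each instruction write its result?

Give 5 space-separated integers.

Answer: 2 5 7 8 9

Derivation:
I0 mul r4: issue@1 deps=(None,None) exec_start@1 write@2
I1 mul r1: issue@2 deps=(None,None) exec_start@2 write@5
I2 mul r2: issue@3 deps=(1,None) exec_start@5 write@7
I3 add r4: issue@4 deps=(1,0) exec_start@5 write@8
I4 mul r3: issue@5 deps=(2,1) exec_start@7 write@9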